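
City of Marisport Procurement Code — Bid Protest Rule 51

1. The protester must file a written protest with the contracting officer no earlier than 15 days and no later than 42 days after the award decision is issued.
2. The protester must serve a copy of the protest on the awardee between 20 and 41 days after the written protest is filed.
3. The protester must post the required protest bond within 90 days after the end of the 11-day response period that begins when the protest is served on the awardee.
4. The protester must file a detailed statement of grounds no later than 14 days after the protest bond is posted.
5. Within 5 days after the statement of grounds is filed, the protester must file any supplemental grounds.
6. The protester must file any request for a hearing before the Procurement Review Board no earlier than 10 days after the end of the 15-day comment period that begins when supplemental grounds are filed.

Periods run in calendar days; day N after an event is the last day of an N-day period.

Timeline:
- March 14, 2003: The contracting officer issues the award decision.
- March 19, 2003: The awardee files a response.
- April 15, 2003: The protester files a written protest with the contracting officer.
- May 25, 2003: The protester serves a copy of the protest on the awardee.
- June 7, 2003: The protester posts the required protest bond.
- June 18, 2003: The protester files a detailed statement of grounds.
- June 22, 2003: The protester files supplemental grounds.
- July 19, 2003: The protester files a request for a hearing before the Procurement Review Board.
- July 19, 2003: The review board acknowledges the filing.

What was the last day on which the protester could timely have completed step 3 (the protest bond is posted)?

The protest is served on the awardee on May 25, 2003; the 11-day response period therefore ends June 5, 2003, and step 3 runs from that date. 90 days after June 5, 2003 is September 3, 2003.

September 3, 2003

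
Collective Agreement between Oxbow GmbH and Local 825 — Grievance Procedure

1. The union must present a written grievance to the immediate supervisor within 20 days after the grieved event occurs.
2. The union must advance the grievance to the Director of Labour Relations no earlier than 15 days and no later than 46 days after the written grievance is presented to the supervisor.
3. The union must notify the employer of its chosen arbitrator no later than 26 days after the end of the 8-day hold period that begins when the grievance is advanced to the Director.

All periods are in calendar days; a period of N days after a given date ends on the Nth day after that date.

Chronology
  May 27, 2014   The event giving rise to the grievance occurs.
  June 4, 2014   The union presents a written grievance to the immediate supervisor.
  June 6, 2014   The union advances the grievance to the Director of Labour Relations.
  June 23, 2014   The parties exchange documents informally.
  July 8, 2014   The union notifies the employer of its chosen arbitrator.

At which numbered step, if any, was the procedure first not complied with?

Step 2

Step 1 — counting 20 days from May 27, 2014 (when the grieved event occurs) gives a deadline of June 16, 2014; done June 4, 2014 — timely.
Step 2 — 15 and 46 days from June 4, 2014 (when the written grievance is presented to the supervisor) are June 19, 2014 and July 20, 2014 respectively; June 6, 2014 is 13 days too early.
Later steps need not be reached.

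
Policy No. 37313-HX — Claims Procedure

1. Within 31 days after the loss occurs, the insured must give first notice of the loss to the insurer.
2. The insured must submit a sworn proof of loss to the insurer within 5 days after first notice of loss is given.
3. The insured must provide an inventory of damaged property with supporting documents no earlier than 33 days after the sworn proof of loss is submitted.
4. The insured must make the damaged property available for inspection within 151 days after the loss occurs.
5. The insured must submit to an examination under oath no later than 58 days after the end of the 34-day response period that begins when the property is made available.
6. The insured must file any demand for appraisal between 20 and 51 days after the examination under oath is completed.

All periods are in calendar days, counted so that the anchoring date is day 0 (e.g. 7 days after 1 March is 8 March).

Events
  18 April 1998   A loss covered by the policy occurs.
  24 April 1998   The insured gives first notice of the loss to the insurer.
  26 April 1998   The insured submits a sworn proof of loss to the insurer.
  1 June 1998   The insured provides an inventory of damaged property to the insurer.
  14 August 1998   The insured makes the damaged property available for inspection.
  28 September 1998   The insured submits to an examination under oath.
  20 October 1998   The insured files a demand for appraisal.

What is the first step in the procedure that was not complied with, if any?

None — every step was satisfied

(1) due by 18 April 1998 + 31 days = 19 May 1998; completed 24 April 1998, before the deadline.
(2) due by 24 April 1998 + 5 days = 29 April 1998; completed 26 April 1998, before the deadline.
(3) permitted from 26 April 1998 + 33 days = 29 May 1998 onward; 1 June 1998 is on or after that date.
(4) due by 18 April 1998 + 151 days = 16 September 1998; done 14 August 1998 — timely.
(5) due by 17 September 1998 + 58 days = 14 November 1998; done 28 September 1998 — timely.
(6) the permitted window runs from 28 September 1998 + 20 = 18 October 1998 to 28 September 1998 + 51 = 18 November 1998; done 20 October 1998, which is between those dates.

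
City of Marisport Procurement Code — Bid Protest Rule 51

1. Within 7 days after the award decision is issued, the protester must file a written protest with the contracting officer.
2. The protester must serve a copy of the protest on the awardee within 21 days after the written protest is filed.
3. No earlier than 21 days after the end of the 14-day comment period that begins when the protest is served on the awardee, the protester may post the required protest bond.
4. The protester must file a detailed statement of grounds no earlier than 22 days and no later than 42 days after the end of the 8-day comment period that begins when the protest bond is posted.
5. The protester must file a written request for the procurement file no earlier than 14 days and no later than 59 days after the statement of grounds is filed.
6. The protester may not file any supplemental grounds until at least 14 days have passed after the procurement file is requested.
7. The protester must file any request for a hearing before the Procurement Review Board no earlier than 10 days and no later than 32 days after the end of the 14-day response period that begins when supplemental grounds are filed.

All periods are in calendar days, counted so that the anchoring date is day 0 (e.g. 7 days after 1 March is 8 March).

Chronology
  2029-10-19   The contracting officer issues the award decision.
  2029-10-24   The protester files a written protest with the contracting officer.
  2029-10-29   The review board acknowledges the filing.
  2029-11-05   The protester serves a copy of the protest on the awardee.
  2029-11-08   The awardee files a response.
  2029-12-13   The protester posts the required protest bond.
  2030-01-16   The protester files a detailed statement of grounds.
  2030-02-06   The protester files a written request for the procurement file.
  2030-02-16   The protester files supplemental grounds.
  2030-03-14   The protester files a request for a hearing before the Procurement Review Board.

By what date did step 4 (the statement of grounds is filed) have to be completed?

2030-02-01

The protest bond is posted on 2029-12-13; the 8-day comment period therefore ends 2029-12-21, and step 4 runs from that date. The window is 22–42 days after 2029-12-21; it closes on 2030-02-01.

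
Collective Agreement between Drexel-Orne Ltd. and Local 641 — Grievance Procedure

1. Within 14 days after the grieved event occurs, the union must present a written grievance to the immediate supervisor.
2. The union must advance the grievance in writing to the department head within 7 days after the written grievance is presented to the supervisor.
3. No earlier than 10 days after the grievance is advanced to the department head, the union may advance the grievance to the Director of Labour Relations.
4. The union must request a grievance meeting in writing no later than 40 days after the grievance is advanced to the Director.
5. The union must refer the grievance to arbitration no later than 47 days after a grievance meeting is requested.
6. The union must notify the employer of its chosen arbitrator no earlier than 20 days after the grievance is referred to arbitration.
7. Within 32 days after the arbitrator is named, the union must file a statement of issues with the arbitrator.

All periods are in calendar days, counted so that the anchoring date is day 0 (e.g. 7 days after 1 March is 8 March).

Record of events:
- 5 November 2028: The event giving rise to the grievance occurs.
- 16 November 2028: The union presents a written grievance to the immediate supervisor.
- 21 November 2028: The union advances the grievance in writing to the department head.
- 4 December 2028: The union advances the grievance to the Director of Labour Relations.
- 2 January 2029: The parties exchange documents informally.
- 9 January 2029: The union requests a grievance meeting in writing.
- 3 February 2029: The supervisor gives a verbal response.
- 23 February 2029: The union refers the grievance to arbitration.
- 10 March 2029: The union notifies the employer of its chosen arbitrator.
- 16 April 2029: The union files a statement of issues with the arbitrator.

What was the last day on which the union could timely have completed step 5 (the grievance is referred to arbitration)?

25 February 2029

Step 5 runs from 9 January 2029, when a grievance meeting is requested. 47 days after 9 January 2029 is 25 February 2029.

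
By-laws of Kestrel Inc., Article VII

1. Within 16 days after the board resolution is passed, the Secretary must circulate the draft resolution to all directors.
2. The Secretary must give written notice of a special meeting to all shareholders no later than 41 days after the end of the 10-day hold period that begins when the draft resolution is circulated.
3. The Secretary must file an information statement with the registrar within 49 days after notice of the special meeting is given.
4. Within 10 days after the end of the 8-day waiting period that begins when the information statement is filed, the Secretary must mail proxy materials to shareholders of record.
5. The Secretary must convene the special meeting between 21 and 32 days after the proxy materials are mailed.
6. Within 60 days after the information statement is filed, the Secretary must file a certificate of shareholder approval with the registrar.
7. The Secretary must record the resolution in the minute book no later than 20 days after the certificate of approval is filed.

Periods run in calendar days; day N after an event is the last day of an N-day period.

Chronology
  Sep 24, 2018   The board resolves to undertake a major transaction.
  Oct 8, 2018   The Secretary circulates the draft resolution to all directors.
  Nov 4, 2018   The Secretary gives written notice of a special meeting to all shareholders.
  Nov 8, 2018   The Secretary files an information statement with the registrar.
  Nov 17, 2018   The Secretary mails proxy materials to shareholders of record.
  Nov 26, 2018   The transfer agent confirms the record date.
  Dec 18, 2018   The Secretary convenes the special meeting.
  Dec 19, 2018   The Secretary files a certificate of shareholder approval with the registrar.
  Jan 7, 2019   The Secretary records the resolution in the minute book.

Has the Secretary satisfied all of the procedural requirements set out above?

Step 1: 16 days after Sep 24, 2018 (when the board resolution is passed) is Oct 10, 2018; Oct 8, 2018 is within that limit.
Step 2: 41 days after Oct 18, 2018 (end of the 10-day hold period, which began when the draft resolution is circulated on Oct 8, 2018) is Nov 28, 2018; completed Nov 4, 2018, before the deadline.
Step 3: 49 days after Nov 4, 2018 (when notice of the special meeting is given) is Dec 23, 2018; Nov 8, 2018 is within that limit.
Step 4: 10 days after Nov 16, 2018 (end of the 8-day waiting period, which began when the information statement is filed on Nov 8, 2018) is Nov 26, 2018; Nov 17, 2018 is within that limit.
Step 5: the window is 21–32 days after Nov 17, 2018 (when the proxy materials are mailed), so Dec 8, 2018 through Dec 19, 2018; done Dec 18, 2018, which is between those dates.
Step 6: 60 days after Nov 8, 2018 (when the information statement is filed) is Jan 7, 2019; completed Dec 19, 2018, before the deadline.
Step 7: 20 days after Dec 19, 2018 (when the certificate of approval is filed) is Jan 8, 2019; Jan 7, 2019 is within that limit.

Yes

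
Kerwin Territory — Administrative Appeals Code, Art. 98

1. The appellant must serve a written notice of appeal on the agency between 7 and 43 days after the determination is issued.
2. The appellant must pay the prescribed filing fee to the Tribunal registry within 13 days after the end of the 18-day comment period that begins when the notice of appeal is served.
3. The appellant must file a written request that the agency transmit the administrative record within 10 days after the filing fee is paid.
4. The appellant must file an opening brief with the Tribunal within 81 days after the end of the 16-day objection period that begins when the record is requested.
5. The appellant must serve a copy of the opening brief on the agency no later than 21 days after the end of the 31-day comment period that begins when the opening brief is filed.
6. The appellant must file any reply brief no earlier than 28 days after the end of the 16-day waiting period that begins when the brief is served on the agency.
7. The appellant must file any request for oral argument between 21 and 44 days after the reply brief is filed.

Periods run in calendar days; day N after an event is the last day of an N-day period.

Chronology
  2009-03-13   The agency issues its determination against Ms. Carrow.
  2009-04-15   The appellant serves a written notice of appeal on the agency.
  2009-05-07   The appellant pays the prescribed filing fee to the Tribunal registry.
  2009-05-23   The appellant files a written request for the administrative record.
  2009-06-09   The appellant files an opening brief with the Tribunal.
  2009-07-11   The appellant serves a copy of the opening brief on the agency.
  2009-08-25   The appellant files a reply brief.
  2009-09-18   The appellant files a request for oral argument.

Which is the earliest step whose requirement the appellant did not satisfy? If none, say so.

Step 3

Step 1: the window is 7–43 days after 2009-03-13 (when the determination is issued), so 2009-03-20 through 2009-04-25; done 2009-04-15, which is between those dates.
Step 2: 13 days after 2009-05-03 (end of the 18-day comment period, which began when the notice of appeal is served on 2009-04-15) is 2009-05-16; done 2009-05-07 — timely.
Step 3: 10 days after 2009-05-07 (when the filing fee is paid) is 2009-05-17; 2009-05-23 misses that deadline by 6 days.
The analysis stops there.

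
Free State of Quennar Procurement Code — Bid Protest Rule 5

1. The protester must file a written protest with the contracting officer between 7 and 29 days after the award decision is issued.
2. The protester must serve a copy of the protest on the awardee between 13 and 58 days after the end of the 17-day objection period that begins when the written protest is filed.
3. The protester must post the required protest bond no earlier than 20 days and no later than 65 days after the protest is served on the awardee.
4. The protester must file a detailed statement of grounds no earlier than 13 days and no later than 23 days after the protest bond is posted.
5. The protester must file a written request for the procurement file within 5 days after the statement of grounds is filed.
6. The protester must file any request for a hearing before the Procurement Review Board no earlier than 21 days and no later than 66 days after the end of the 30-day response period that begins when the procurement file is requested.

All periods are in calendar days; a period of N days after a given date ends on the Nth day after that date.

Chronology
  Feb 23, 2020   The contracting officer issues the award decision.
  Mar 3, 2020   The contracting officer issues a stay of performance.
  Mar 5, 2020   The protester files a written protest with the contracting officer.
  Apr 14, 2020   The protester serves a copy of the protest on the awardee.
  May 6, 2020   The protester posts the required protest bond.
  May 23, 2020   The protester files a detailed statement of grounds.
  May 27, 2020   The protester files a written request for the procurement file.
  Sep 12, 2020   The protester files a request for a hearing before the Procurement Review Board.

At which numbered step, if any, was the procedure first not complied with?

Step 1: the window is 7–29 days after Feb 23, 2020 (when the award decision is issued), so Mar 1, 2020 through Mar 23, 2020; done Mar 5, 2020, which is between those dates.
Step 2: the window is 13–58 days after Mar 22, 2020 (end of the 17-day objection period, which began when the written protest is filed on Mar 5, 2020), so Apr 4, 2020 through May 19, 2020; Apr 14, 2020 falls inside that range.
Step 3: the window is 20–65 days after Apr 14, 2020 (when the protest is served on the awardee), so May 4, 2020 through Jun 18, 2020; done May 6, 2020, which is between those dates.
Step 4: the window is 13–23 days after May 6, 2020 (when the protest bond is posted), so May 19, 2020 through May 29, 2020; May 23, 2020 falls inside that range.
Step 5: 5 days after May 23, 2020 (when the statement of grounds is filed) is May 28, 2020; May 27, 2020 is within that limit.
Step 6: the window is 21–66 days after Jun 26, 2020 (end of the 30-day response period, which began when the procurement file is requested on May 27, 2020), so Jul 17, 2020 through Aug 31, 2020; Sep 12, 2020 is 12 days past the end of the window.
Later steps need not be reached.

Step 6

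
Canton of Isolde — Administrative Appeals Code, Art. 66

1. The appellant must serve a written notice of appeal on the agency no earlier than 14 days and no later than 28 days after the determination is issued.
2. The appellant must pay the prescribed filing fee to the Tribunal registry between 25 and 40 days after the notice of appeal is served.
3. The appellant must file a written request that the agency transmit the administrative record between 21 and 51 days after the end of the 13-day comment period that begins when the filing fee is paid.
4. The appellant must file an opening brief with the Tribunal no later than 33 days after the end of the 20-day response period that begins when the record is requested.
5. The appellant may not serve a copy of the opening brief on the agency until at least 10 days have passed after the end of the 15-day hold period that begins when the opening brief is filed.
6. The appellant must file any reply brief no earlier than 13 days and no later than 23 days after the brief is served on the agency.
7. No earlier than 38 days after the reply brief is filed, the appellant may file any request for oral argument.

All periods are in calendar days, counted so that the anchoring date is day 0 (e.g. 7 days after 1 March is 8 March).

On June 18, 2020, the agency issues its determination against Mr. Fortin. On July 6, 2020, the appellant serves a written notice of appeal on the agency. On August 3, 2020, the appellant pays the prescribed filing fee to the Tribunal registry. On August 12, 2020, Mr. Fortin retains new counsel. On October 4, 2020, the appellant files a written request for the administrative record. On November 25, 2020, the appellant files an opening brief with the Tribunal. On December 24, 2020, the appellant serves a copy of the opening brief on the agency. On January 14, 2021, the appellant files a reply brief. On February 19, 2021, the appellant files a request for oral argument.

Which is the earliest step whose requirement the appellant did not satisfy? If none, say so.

Step 1 — 14 and 28 days from June 18, 2020 (when the determination is issued) are July 2, 2020 and July 16, 2020 respectively; done July 6, 2020, which is between those dates.
Step 2 — 25 and 40 days from July 6, 2020 (when the notice of appeal is served) are July 31, 2020 and August 15, 2020 respectively; done August 3, 2020 — within the window.
Step 3 — 21 and 51 days from August 16, 2020 (end of the 13-day comment period, which began when the filing fee is paid on August 3, 2020) are September 6, 2020 and October 6, 2020 respectively; done October 4, 2020, which is between those dates.
Step 4 — counting 33 days from October 24, 2020 (end of the 20-day response period, which began when the record is requested on October 4, 2020) gives a deadline of November 26, 2020; November 25, 2020 is within that limit.
Step 5 — must wait 10 days from December 10, 2020 (end of the 15-day hold period, which began when the opening brief is filed on November 25, 2020), so not before December 20, 2020; done December 24, 2020, after the minimum wait.
Step 6 — 13 and 23 days from December 24, 2020 (when the brief is served on the agency) are January 6, 2021 and January 16, 2021 respectively; done January 14, 2021 — within the window.
Step 7 — must wait 38 days from January 14, 2021 (when the reply brief is filed), so not before February 21, 2021; done February 19, 2021 — 2 days too early.
No need to go further; step 7 was not satisfied.

Step 7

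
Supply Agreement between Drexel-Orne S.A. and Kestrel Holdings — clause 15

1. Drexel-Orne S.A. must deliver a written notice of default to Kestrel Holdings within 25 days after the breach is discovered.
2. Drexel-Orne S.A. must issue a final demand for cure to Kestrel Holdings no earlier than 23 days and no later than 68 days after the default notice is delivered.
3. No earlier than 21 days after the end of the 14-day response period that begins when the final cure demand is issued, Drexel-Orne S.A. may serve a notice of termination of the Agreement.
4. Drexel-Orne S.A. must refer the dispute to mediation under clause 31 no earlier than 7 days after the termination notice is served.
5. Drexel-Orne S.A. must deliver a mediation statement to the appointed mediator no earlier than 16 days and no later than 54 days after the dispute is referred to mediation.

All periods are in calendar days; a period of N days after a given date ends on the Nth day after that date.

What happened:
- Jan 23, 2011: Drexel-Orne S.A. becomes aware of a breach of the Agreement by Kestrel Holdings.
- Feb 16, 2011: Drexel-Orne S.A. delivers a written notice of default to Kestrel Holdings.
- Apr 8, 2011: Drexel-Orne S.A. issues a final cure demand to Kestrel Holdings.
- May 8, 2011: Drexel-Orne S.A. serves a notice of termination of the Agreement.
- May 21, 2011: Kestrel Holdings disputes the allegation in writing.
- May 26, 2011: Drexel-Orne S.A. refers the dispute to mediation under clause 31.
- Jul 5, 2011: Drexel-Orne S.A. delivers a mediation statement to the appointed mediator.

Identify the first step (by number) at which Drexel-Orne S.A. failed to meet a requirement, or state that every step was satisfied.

Step 3

Step 1 — counting 25 days from Jan 23, 2011 (when the breach is discovered) gives a deadline of Feb 17, 2011; Feb 16, 2011 is within that limit.
Step 2 — 23 and 68 days from Feb 16, 2011 (when the default notice is delivered) are Mar 11, 2011 and Apr 25, 2011 respectively; done Apr 8, 2011 — within the window.
Step 3 — must wait 21 days from Apr 22, 2011 (end of the 14-day response period, which began when the final cure demand is issued on Apr 8, 2011), so not before May 13, 2011; done May 8, 2011 — 5 days too early.
That is the first point of non-compliance.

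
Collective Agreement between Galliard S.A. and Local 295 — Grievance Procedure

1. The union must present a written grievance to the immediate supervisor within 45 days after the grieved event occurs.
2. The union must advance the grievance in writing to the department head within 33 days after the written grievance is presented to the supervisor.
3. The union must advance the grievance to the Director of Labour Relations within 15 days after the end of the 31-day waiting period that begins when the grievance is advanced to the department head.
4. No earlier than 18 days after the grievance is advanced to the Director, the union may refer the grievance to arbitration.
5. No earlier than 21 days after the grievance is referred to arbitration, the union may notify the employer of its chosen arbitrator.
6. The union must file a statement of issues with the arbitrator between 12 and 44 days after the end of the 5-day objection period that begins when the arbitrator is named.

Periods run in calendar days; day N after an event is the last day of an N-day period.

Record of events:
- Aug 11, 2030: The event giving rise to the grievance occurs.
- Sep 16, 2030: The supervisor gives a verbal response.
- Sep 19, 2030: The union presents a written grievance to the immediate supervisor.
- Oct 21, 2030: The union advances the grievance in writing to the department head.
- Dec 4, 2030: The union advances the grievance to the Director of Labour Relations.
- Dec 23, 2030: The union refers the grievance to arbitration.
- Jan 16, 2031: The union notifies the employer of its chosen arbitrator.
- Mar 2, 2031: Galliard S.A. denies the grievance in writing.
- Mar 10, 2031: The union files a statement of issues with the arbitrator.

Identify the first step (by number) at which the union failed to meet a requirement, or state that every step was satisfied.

Step 6

Step 1 — counting 45 days from Aug 11, 2030 (when the grieved event occurs) gives a deadline of Sep 25, 2030; Sep 19, 2030 is within that limit.
Step 2 — counting 33 days from Sep 19, 2030 (when the written grievance is presented to the supervisor) gives a deadline of Oct 22, 2030; done Oct 21, 2030 — timely.
Step 3 — counting 15 days from Nov 21, 2030 (end of the 31-day waiting period, which began when the grievance is advanced to the department head on Oct 21, 2030) gives a deadline of Dec 6, 2030; completed Dec 4, 2030, before the deadline.
Step 4 — must wait 18 days from Dec 4, 2030 (when the grievance is advanced to the Director), so not before Dec 22, 2030; done Dec 23, 2030, after the minimum wait.
Step 5 — must wait 21 days from Dec 23, 2030 (when the grievance is referred to arbitration), so not before Jan 13, 2031; done Jan 16, 2031, after the minimum wait.
Step 6 — 12 and 44 days from Jan 21, 2031 (end of the 5-day objection period, which began when the arbitrator is named on Jan 16, 2031) are Feb 2, 2031 and Mar 6, 2031 respectively; Mar 10, 2031 is 4 days past the end of the window.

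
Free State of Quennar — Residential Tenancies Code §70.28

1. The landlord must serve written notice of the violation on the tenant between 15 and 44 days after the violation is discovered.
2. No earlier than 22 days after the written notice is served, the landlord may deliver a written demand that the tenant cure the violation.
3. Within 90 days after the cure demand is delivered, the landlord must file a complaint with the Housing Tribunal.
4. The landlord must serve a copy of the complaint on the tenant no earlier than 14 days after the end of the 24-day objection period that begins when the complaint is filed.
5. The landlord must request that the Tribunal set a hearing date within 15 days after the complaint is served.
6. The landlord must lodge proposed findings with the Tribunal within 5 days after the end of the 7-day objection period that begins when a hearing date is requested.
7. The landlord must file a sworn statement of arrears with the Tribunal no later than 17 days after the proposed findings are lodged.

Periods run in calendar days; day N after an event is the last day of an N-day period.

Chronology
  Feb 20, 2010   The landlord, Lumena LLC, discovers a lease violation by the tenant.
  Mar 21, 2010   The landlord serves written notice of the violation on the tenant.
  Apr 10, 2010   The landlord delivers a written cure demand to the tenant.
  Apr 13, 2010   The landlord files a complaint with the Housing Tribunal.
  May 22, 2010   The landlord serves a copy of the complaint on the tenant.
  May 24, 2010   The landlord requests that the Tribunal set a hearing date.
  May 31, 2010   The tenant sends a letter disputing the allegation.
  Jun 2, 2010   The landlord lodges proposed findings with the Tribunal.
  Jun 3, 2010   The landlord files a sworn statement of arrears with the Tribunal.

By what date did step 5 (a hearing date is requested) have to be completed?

Step 5 runs from May 22, 2010, when the complaint is served. 15 days after May 22, 2010 is Jun 6, 2010.

Jun 6, 2010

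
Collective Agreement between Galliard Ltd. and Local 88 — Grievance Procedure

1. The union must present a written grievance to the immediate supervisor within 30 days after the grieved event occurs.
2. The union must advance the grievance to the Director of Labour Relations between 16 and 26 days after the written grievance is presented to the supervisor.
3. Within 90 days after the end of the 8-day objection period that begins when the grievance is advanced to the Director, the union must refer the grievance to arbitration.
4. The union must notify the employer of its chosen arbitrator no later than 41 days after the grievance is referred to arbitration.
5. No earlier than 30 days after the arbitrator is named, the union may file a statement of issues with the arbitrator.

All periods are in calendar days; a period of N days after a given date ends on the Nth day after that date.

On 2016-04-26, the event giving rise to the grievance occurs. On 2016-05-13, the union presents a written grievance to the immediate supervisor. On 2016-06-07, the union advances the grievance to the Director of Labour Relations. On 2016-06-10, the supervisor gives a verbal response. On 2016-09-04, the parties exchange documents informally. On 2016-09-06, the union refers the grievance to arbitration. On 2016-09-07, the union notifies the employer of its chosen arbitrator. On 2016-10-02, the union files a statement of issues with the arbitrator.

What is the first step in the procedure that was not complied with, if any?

Step 1: 30 days after 2016-04-26 (when the grieved event occurs) is 2016-05-26; completed 2016-05-13, before the deadline.
Step 2: the window is 16–26 days after 2016-05-13 (when the written grievance is presented to the supervisor), so 2016-05-29 through 2016-06-08; 2016-06-07 falls inside that range.
Step 3: 90 days after 2016-06-15 (end of the 8-day objection period, which began when the grievance is advanced to the Director on 2016-06-07) is 2016-09-13; done 2016-09-06 — timely.
Step 4: 41 days after 2016-09-06 (when the grievance is referred to arbitration) is 2016-10-17; completed 2016-09-07, before the deadline.
Step 5: the earliest permitted date is 30 days after 2016-09-07 (when the arbitrator is named), i.e. 2016-10-07; done 2016-10-02 — 5 days too early.
The procedure was therefore not followed at step 5.

Step 5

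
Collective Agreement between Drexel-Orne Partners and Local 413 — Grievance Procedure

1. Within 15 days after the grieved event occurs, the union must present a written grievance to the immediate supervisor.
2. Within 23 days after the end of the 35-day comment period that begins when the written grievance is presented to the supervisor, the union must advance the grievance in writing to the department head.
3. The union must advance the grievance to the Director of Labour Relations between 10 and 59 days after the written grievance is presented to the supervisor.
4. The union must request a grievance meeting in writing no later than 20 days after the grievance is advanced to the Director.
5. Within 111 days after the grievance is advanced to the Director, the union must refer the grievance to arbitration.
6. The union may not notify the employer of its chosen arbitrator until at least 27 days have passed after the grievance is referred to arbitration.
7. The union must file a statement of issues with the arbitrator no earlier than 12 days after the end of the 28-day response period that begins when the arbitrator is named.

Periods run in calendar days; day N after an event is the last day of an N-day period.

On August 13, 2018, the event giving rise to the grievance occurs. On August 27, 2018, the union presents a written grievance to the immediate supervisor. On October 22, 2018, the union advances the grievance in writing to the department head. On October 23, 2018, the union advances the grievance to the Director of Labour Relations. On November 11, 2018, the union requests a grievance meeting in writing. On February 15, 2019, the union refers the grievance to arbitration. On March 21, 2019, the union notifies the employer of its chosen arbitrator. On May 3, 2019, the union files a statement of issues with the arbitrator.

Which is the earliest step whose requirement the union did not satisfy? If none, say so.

Step 5

(1) due by August 13, 2018 + 15 days = August 28, 2018; completed August 27, 2018, before the deadline.
(2) due by October 1, 2018 + 23 days = October 24, 2018; completed October 22, 2018, before the deadline.
(3) the permitted window runs from August 27, 2018 + 10 = September 6, 2018 to August 27, 2018 + 59 = October 25, 2018; done October 23, 2018 — within the window.
(4) due by October 23, 2018 + 20 days = November 12, 2018; November 11, 2018 is within that limit.
(5) due by October 23, 2018 + 111 days = February 11, 2019; February 15, 2019 misses that deadline by 4 days.
The procedure was therefore not followed at step 5.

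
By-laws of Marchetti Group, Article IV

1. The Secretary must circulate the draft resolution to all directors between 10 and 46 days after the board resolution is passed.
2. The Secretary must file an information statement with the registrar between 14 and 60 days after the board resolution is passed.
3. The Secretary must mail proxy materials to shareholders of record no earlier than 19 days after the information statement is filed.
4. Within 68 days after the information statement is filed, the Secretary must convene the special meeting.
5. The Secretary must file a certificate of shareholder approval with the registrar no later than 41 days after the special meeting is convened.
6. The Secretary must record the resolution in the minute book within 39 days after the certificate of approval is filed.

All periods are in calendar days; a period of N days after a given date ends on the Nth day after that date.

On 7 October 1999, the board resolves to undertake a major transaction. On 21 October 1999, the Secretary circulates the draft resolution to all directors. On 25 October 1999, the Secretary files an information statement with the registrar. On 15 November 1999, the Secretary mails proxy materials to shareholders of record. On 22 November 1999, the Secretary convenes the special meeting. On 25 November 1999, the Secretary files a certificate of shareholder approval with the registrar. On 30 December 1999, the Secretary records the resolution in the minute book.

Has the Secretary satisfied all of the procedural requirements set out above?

Step 1: the window is 10–46 days after 7 October 1999 (when the board resolution is passed), so 17 October 1999 through 22 November 1999; 21 October 1999 falls inside that range.
Step 2: the window is 14–60 days after 7 October 1999 (when the board resolution is passed), so 21 October 1999 through 6 December 1999; done 25 October 1999, which is between those dates.
Step 3: the earliest permitted date is 19 days after 25 October 1999 (when the information statement is filed), i.e. 13 November 1999; 15 November 1999 is on or after that date.
Step 4: 68 days after 25 October 1999 (when the information statement is filed) is 1 January 2000; done 22 November 1999 — timely.
Step 5: 41 days after 22 November 1999 (when the special meeting is convened) is 2 January 2000; 25 November 1999 is within that limit.
Step 6: 39 days after 25 November 1999 (when the certificate of approval is filed) is 3 January 2000; done 30 December 1999 — timely.

Yes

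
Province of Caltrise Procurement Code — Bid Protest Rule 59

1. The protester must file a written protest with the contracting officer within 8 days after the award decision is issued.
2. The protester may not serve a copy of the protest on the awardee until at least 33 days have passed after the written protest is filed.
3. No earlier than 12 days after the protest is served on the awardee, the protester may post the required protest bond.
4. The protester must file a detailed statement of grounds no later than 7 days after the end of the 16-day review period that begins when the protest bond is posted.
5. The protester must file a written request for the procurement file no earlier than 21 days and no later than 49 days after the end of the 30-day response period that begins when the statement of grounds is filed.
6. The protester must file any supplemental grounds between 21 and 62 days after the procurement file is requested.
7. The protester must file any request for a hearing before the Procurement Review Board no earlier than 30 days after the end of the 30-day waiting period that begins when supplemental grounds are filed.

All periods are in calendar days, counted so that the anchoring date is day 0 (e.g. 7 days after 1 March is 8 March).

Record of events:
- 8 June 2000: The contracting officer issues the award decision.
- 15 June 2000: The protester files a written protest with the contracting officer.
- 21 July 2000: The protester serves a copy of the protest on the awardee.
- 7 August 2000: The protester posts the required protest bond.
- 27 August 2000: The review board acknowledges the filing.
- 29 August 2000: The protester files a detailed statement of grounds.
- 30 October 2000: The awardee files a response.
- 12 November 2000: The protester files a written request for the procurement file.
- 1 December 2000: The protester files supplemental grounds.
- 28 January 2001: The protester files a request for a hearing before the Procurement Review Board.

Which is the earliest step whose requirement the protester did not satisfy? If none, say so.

Step 6

Step 1 — counting 8 days from 8 June 2000 (when the award decision is issued) gives a deadline of 16 June 2000; completed 15 June 2000, before the deadline.
Step 2 — must wait 33 days from 15 June 2000 (when the written protest is filed), so not before 18 July 2000; done 21 July 2000, after the minimum wait.
Step 3 — must wait 12 days from 21 July 2000 (when the protest is served on the awardee), so not before 2 August 2000; done 7 August 2000 — permitted.
Step 4 — counting 7 days from 23 August 2000 (end of the 16-day review period, which began when the protest bond is posted on 7 August 2000) gives a deadline of 30 August 2000; done 29 August 2000 — timely.
Step 5 — 21 and 49 days from 28 September 2000 (end of the 30-day response period, which began when the statement of grounds is filed on 29 August 2000) are 19 October 2000 and 16 November 2000 respectively; done 12 November 2000, which is between those dates.
Step 6 — 21 and 62 days from 12 November 2000 (when the procurement file is requested) are 3 December 2000 and 13 January 2001 respectively; 1 December 2000 is 2 days too early.
No need to go further; step 6 was not satisfied.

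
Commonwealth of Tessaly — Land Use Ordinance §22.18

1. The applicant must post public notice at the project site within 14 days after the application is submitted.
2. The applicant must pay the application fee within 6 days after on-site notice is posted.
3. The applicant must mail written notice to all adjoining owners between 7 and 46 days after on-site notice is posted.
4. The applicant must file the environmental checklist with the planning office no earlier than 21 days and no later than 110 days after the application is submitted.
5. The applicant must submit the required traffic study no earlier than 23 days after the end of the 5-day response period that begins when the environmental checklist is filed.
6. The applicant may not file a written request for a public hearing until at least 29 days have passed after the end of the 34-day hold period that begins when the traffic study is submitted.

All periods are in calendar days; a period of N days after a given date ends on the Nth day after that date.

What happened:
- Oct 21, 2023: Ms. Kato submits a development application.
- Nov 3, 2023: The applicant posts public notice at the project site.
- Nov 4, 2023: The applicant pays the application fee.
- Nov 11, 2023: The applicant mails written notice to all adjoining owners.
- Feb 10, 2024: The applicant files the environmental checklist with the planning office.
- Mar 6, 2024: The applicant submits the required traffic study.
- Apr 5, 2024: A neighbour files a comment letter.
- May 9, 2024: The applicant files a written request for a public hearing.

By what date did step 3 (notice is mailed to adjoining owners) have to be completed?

Step 3 runs from Nov 3, 2023, when on-site notice is posted. The window is 7–46 days after Nov 3, 2023; it closes on Dec 19, 2023.

Dec 19, 2023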